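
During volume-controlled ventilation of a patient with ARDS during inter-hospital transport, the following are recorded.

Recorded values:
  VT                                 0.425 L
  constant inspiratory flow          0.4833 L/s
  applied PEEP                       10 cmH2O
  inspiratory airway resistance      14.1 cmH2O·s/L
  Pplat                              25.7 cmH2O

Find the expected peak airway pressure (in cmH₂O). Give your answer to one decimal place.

32.5

PIP = Pplat + Raw × flow = 25.7 + 14.1 × 0.4833 = 25.7 + 6.815 = 32.515 cmH2O.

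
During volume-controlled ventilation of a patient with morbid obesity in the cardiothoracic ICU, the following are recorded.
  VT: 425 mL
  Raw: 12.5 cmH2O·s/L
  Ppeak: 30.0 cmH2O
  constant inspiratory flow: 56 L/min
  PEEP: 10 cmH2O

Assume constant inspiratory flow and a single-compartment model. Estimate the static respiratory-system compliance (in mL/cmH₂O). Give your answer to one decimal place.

Flow: 56 L/min ÷ 60 = 0.9333 L/s.
Equation of motion (constant flow): PIP = Vt/C + R·V̇ + PEEP.
Vt/C = PIP − R·V̇ − PEEP = 30.0 − 12.5×0.9333 − 10 = 30.0 − 11.666 − 10 = 8.334 cmH2O.
C = Vt / 8.334 = 425 / 8.334 = 50.996 mL/cmH2O.

51.0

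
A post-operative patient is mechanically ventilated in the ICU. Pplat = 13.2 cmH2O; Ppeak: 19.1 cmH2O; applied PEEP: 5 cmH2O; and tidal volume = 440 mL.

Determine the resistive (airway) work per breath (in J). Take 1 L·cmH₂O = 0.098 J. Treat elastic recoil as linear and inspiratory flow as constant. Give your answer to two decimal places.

0.25

With constant inspiratory flow the resistive pressure is constant at PIP − Pplat = 19.1 − 13.2 = 5.9 cmH2O, so resistive work = 5.9 × 0.440 = 2.596 L·cmH2O.
× 0.098 J/(L·cmH2O) → 0.2544 J.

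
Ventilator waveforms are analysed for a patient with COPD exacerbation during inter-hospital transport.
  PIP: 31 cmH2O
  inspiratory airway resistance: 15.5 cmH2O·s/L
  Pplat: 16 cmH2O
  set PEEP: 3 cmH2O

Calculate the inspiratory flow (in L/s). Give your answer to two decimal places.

flow = (PIP − Pplat) / Raw = 15.0 / 15.5 = 0.9677 L/s.

0.97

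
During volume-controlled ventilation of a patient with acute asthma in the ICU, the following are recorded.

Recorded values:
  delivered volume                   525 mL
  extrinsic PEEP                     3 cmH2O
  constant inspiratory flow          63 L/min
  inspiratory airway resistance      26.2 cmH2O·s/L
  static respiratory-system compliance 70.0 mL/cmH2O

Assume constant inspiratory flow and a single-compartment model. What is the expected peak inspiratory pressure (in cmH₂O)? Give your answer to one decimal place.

Flow: 63 L/min ÷ 60 = 1.05 L/s.
Equation of motion (constant flow): PIP = Vt/C + R·V̇ + PEEP.
PIP = 525/70.0 + 26.2×1.05 + 3 = 7.5 + 27.51 + 3 = 38.01 cmH2O.

38.0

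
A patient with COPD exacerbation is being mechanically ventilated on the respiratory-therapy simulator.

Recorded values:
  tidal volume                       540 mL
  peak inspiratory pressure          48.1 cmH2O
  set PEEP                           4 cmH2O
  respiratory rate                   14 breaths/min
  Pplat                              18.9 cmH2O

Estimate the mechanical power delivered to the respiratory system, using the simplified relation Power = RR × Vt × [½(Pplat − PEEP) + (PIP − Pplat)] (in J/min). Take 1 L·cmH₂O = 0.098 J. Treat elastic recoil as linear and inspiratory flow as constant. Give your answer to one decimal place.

Per-breath work = Vt × [½(Pplat−PEEP) + (PIP−Pplat)] = 0.540 × [0.5×14.9 + 29.2] = 0.540 × 36.65 = 19.791 L·cmH2O.
Power = 14 × 19.791 = 277.07 L·cmH2O/min.
× 0.098 J/(L·cmH2O) → 27.153 J/min.

27.2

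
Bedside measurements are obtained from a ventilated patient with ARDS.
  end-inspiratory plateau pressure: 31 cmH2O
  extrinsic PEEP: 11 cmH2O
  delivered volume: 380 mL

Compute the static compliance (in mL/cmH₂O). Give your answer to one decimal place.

Cstat = Vt / (Pplat − PEEP) = 380 / (31 − 11) = 380 / 20.0 = 19.0 mL/cmH2O.

19.0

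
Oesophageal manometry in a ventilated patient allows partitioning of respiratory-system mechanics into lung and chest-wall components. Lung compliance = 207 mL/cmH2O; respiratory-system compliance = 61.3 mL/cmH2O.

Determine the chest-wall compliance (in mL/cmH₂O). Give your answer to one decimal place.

1/Ccw = 1/Crs − 1/CL.
1/Ccw = 1/61.3 − 1/207 = 0.01148.
Ccw = 87.108 mL/cmH2O.

87.1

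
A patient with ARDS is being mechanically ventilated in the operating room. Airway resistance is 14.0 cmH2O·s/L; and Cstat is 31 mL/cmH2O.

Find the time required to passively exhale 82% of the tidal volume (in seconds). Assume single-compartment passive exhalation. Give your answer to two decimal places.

0.74

τ = R × C = 14.0 × 31 mL/cmH2O = 14.0 × 0.031 L/cmH2O = 0.434 s.
Exhaled fraction f = 1 − e^(−t/τ) → t = −τ·ln(1 − f) = −0.434·ln(0.18) = 0.7442 s.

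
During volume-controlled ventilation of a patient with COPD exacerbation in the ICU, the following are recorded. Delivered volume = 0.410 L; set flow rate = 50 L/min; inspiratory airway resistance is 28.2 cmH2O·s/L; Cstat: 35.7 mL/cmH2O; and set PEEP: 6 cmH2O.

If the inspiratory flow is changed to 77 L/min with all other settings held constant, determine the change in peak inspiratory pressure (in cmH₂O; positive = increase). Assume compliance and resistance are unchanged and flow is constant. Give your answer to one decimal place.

Flow: 50 L/min ÷ 60 = 0.8333 L/s.
New flow: 77 L/min ÷ 60 = 1.2833 L/s.
PIP = Vt/C + R·V̇ + PEEP (constant-flow equation of motion).
Only the resistive term changes: ΔPIP = R × ΔV̇ = 28.2 × (1.2833 − 0.8333) = 28.2 × 0.45 = 12.69 cmH2O.

12.7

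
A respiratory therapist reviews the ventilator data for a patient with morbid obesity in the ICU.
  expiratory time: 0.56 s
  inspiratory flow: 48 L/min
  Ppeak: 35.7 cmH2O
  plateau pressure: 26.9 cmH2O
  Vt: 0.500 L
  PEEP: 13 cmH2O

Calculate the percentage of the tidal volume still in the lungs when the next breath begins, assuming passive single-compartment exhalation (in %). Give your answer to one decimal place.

Flow: 48 L/min ÷ 60 = 0.8 L/s.
R = (PIP − Pplat)/V̇ = (35.7 − 26.9) / 0.8 = 8.8/0.8 = 11.0 cmH2O·s/L.
C = Vt/(Pplat − PEEP) = 500.0 / (26.9 − 13) = 500.0/13.9 = 35.971 mL/cmH2O.
τ = R × C = 11.0 × 0.03597 L/cmH2O = 0.3957 s.
Fraction remaining at end-expiration = e^(−Te/τ) = e^(−0.56/0.3957) = 0.2429 → 24.29%.

24.3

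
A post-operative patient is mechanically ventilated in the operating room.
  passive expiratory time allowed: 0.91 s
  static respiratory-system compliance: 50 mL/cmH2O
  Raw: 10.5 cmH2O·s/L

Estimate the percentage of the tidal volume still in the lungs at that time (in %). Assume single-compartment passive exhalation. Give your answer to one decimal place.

17.7

τ = R × C = 10.5 × 50 mL/cmH2O = 10.5 × 0.050 L/cmH2O = 0.525 s.
Passive exhalation: V(t)/V₀ = e^(−t/τ) = e^(−0.91/0.525) = 0.1767.
Fraction remaining = 0.1767 → 17.67%.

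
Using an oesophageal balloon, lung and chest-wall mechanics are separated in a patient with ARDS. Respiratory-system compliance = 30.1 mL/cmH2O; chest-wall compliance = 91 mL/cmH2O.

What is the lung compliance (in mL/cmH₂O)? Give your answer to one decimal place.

45.0

1/CL = 1/Crs − 1/Ccw.
1/CL = 1/30.1 − 1/91 = 0.02223.
CL = 44.984 mL/cmH2O.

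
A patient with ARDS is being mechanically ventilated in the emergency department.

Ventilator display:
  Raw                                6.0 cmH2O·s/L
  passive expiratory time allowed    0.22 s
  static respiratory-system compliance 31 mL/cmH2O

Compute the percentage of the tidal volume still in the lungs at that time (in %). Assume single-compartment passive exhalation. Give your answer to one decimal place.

30.6

τ = R × C = 6.0 × 31 mL/cmH2O = 6.0 × 0.031 L/cmH2O = 0.186 s.
Passive exhalation: V(t)/V₀ = e^(−t/τ) = e^(−0.22/0.186) = 0.3064.
Fraction remaining = 0.3064 → 30.64%.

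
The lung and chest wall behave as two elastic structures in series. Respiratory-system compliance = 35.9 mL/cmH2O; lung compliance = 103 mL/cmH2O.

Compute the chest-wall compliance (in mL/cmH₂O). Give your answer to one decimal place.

1/Ccw = 1/Crs − 1/CL.
1/Ccw = 1/35.9 − 1/103 = 0.01815.
Ccw = 55.096 mL/cmH2O.

55.1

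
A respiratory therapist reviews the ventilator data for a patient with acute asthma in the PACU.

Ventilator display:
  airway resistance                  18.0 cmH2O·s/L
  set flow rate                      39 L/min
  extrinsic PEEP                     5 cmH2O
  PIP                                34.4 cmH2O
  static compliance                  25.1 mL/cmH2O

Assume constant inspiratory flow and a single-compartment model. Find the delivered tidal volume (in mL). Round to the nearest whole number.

444

Flow: 39 L/min ÷ 60 = 0.65 L/s.
Equation of motion (constant flow): PIP = Vt/C + R·V̇ + PEEP.
Vt/C = PIP − R·V̇ − PEEP = 34.4 − 11.7 − 5 = 17.7 cmH2O.
Vt = C × 17.7 = 25.1 × 17.7 = 444.27 mL.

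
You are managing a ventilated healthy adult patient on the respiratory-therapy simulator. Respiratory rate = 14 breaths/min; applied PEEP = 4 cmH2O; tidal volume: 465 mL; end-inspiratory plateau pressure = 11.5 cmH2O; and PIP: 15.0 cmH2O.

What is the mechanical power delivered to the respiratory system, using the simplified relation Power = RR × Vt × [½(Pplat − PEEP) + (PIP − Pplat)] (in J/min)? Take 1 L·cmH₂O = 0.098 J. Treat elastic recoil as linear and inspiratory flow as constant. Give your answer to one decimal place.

4.6

Per-breath work = Vt × [½(Pplat−PEEP) + (PIP−Pplat)] = 0.465 × [0.5×7.5 + 3.5] = 0.465 × 7.25 = 3.371 L·cmH2O.
Power = 14 × 3.371 = 47.194 L·cmH2O/min.
× 0.098 J/(L·cmH2O) → 4.625 J/min.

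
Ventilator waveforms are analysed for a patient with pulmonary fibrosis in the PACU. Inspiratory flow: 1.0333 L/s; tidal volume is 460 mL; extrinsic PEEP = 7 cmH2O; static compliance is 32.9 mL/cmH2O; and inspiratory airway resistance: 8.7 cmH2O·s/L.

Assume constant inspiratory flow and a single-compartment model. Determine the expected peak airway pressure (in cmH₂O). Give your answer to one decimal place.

Equation of motion (constant flow): PIP = Vt/C + R·V̇ + PEEP.
PIP = 460/32.9 + 8.7×1.0333 + 7 = 13.982 + 8.99 + 7 = 29.972 cmH2O.

30.0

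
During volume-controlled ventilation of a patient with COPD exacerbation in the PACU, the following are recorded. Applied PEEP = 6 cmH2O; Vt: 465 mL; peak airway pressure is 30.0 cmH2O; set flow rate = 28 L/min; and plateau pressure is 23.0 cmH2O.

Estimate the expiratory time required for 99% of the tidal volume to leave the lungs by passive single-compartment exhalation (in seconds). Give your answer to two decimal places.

1.89

Flow: 28 L/min ÷ 60 = 0.4667 L/s.
R = (PIP − Pplat)/V̇ = (30.0 − 23.0) / 0.4667 = 7.0/0.4667 = 14.999 cmH2O·s/L.
C = Vt/(Pplat − PEEP) = 465.0 / (23.0 − 6) = 465.0/17.0 = 27.353 mL/cmH2O.
τ = R × C = 14.999 × 0.02735 L/cmH2O = 0.4102 s.
t = −τ·ln(1 − 0.99) = −0.4102·ln(0.01) = 1.889 s.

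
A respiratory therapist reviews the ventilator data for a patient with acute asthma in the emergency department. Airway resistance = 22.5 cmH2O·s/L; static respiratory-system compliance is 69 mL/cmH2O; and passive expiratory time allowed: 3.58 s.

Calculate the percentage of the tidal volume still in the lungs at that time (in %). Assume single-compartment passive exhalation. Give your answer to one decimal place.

10.0

τ = R × C = 22.5 × 69 mL/cmH2O = 22.5 × 0.069 L/cmH2O = 1.553 s.
Passive exhalation: V(t)/V₀ = e^(−t/τ) = e^(−3.58/1.553) = 0.09974.
Fraction remaining = 0.09974 → 9.974%.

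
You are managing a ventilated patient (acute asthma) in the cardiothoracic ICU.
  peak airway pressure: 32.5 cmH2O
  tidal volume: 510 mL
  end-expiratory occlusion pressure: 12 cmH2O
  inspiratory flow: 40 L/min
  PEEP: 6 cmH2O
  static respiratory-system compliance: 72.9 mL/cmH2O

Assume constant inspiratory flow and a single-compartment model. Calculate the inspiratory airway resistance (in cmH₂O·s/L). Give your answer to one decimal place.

Flow: 40 L/min ÷ 60 = 0.6667 L/s.
Total PEEP = 12 cmH2O (set 6 + intrinsic 6); this is the baseline alveolar pressure.
Equation of motion (constant flow): PIP = Vt/C + R·V̇ + PEEP.
R·V̇ = PIP − Vt/C − PEEP = 32.5 − 510/72.9 − 12 = 32.5 − 6.996 − 12 = 13.504 cmH2O.
R = 13.504 / 0.6667 = 20.255 cmH2O·s/L.

20.3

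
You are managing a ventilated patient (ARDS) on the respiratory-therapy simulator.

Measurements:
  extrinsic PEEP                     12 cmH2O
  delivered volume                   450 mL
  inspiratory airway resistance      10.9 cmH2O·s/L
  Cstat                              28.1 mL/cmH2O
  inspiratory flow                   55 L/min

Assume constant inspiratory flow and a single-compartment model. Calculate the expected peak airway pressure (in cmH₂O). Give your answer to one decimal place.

Flow: 55 L/min ÷ 60 = 0.9167 L/s.
Equation of motion (constant flow): PIP = Vt/C + R·V̇ + PEEP.
PIP = 450/28.1 + 10.9×0.9167 + 12 = 16.014 + 9.992 + 12 = 38.006 cmH2O.

38.0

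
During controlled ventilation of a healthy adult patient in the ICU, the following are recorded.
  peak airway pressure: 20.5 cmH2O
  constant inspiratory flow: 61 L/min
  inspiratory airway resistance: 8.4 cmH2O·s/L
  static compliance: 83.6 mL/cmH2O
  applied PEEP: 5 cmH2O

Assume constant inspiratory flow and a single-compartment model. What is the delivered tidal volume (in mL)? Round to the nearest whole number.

Flow: 61 L/min ÷ 60 = 1.0167 L/s.
Equation of motion (constant flow): PIP = Vt/C + R·V̇ + PEEP.
Vt/C = PIP − R·V̇ − PEEP = 20.5 − 8.54 − 5 = 6.96 cmH2O.
Vt = C × 6.96 = 83.6 × 6.96 = 581.86 mL.

582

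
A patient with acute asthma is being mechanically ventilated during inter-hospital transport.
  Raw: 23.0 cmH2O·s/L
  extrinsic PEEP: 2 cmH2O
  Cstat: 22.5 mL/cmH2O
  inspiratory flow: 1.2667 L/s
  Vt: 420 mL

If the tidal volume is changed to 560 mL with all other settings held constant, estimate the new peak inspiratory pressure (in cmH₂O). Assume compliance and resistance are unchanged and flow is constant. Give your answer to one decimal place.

PIP = Vt/C + R·V̇ + PEEP (constant-flow equation of motion).
Only the elastic term changes: ΔPIP = ΔVt / C = (560 − 420) / 22.5 = 6.222 cmH2O.
Original PIP = 420/22.5 + 23.0×1.2667 + 2 = 49.801 cmH2O; new PIP = 49.801 + (6.222) = 56.023 cmH2O.

56.0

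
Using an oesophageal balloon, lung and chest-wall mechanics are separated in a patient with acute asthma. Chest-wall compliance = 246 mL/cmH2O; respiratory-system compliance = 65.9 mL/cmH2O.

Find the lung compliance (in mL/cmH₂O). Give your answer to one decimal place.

1/CL = 1/Crs − 1/Ccw.
1/CL = 1/65.9 − 1/246 = 0.01111.
CL = 90.009 mL/cmH2O.

90.0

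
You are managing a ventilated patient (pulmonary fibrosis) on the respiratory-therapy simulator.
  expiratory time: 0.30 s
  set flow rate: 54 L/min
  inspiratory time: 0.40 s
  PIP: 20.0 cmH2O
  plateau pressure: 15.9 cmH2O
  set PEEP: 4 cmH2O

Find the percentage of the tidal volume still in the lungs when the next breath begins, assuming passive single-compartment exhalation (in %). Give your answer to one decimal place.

11.3

Flow: 54 L/min ÷ 60 = 0.9 L/s.
Vt = flow × Ti = 0.9 L/s × 0.40 s × 1000 mL/L = 360.0 mL.
R = (PIP − Pplat)/V̇ = (20.0 − 15.9) / 0.9 = 4.1/0.9 = 4.556 cmH2O·s/L.
C = Vt/(Pplat − PEEP) = 360.0 / (15.9 − 4) = 360.0/11.9 = 30.252 mL/cmH2O.
τ = R × C = 4.556 × 0.03025 L/cmH2O = 0.1378 s.
Fraction remaining at end-expiration = e^(−Te/τ) = e^(−0.30/0.1378) = 0.1134 → 11.34%.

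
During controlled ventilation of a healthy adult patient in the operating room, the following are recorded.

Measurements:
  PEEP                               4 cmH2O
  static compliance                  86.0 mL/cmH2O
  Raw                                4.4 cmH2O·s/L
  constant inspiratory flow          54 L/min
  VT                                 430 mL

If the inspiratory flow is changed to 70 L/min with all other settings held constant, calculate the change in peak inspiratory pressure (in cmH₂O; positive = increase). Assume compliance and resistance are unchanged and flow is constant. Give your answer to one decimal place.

1.2

Flow: 54 L/min ÷ 60 = 0.9 L/s.
New flow: 70 L/min ÷ 60 = 1.1667 L/s.
PIP = Vt/C + R·V̇ + PEEP (constant-flow equation of motion).
Only the resistive term changes: ΔPIP = R × ΔV̇ = 4.4 × (1.1667 − 0.9) = 4.4 × 0.2667 = 1.173 cmH2O.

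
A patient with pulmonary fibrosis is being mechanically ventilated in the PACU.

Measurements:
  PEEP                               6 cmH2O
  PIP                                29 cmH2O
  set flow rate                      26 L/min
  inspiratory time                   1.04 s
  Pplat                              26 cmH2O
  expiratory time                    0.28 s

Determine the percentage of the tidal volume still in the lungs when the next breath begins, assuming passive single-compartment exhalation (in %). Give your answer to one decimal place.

16.6

Flow: 26 L/min ÷ 60 = 0.4333 L/s.
Vt = flow × Ti = 0.4333 L/s × 1.04 s × 1000 mL/L = 450.63 mL.
R = (PIP − Pplat)/V̇ = (29 − 26) / 0.4333 = 3.0/0.4333 = 6.924 cmH2O·s/L.
C = Vt/(Pplat − PEEP) = 450.63 / (26 − 6) = 450.63/20.0 = 22.532 mL/cmH2O.
τ = R × C = 6.924 × 0.02253 L/cmH2O = 0.156 s.
Fraction remaining at end-expiration = e^(−Te/τ) = e^(−0.28/0.156) = 0.1661 → 16.61%.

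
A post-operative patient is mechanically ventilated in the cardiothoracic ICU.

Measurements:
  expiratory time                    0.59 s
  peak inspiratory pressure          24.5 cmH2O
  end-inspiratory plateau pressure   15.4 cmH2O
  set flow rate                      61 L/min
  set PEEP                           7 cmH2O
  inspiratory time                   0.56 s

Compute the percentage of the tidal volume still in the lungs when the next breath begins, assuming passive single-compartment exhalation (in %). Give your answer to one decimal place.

37.8

Flow: 61 L/min ÷ 60 = 1.0167 L/s.
Vt = flow × Ti = 1.0167 L/s × 0.56 s × 1000 mL/L = 569.35 mL.
R = (PIP − Pplat)/V̇ = (24.5 − 15.4) / 1.0167 = 9.1/1.0167 = 8.951 cmH2O·s/L.
C = Vt/(Pplat − PEEP) = 569.35 / (15.4 − 7) = 569.35/8.4 = 67.78 mL/cmH2O.
τ = R × C = 8.951 × 0.06778 L/cmH2O = 0.6067 s.
Fraction remaining at end-expiration = e^(−Te/τ) = e^(−0.59/0.6067) = 0.3781 → 37.81%.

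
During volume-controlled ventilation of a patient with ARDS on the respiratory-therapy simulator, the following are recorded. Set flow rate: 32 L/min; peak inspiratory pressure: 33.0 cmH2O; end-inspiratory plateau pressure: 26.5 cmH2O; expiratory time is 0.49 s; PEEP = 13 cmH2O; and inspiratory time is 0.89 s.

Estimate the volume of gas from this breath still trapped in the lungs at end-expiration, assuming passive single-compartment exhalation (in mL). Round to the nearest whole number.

Flow: 32 L/min ÷ 60 = 0.5333 L/s.
Vt = flow × Ti = 0.5333 L/s × 0.89 s × 1000 mL/L = 474.64 mL.
R = (PIP − Pplat)/V̇ = (33.0 − 26.5) / 0.5333 = 6.5/0.5333 = 12.188 cmH2O·s/L.
C = Vt/(Pplat − PEEP) = 474.64 / (26.5 − 13) = 474.64/13.5 = 35.159 mL/cmH2O.
τ = R × C = 12.188 × 0.03516 L/cmH2O = 0.4285 s.
Fraction remaining = e^(−Te/τ) = e^(−0.49/0.4285) = 0.3187.
Trapped volume = 474.64 × 0.3187 = 151.27 mL.

151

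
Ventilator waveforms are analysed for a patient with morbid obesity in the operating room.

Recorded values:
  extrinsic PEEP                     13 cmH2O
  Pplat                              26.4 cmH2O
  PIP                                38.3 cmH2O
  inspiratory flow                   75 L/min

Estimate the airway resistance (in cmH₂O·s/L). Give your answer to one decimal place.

Flow: 75 L/min ÷ 60 = 1.25 L/s.
Raw = (PIP − Pplat) / flow = (38.3 − 26.4) / 1.25 = 11.9 / 1.25 = 9.52 cmH2O·s/L.

9.5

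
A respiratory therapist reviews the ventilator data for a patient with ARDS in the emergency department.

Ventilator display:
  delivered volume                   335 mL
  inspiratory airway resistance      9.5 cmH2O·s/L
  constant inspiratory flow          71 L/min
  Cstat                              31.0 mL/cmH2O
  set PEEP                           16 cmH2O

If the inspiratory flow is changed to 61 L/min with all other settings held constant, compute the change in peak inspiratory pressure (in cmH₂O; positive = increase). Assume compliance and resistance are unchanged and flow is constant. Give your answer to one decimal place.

Flow: 71 L/min ÷ 60 = 1.1833 L/s.
New flow: 61 L/min ÷ 60 = 1.0167 L/s.
PIP = Vt/C + R·V̇ + PEEP (constant-flow equation of motion).
Only the resistive term changes: ΔPIP = R × ΔV̇ = 9.5 × (1.0167 − 1.1833) = 9.5 × -0.1666 = -1.583 cmH2O.

-1.6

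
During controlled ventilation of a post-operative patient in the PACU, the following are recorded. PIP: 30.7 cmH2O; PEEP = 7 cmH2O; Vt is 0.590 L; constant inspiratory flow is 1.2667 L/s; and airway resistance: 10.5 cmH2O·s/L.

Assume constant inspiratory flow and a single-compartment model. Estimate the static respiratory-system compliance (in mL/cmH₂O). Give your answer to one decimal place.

56.7

Equation of motion (constant flow): PIP = Vt/C + R·V̇ + PEEP.
Vt/C = PIP − R·V̇ − PEEP = 30.7 − 10.5×1.2667 − 7 = 30.7 − 13.3 − 7 = 10.4 cmH2O.
C = Vt / 10.4 = 590 / 10.4 = 56.731 mL/cmH2O.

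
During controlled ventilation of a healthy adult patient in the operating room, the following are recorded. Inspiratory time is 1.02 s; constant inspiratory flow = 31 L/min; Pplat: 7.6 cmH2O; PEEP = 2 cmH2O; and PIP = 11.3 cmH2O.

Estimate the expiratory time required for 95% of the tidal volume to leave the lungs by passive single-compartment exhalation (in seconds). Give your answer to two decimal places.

Flow: 31 L/min ÷ 60 = 0.5167 L/s.
Vt = flow × Ti = 0.5167 L/s × 1.02 s × 1000 mL/L = 527.03 mL.
R = (PIP − Pplat)/V̇ = (11.3 − 7.6) / 0.5167 = 3.7/0.5167 = 7.161 cmH2O·s/L.
C = Vt/(Pplat − PEEP) = 527.03 / (7.6 − 2) = 527.03/5.6 = 94.113 mL/cmH2O.
τ = R × C = 7.161 × 0.09411 L/cmH2O = 0.6739 s.
t = −τ·ln(1 − 0.95) = −0.6739·ln(0.05) = 2.019 s.

2.02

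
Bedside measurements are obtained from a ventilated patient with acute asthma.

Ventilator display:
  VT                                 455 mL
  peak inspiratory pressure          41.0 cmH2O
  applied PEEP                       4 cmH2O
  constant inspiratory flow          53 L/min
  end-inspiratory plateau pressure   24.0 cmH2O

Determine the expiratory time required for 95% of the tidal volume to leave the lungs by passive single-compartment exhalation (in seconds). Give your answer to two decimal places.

Flow: 53 L/min ÷ 60 = 0.8833 L/s.
R = (PIP − Pplat)/V̇ = (41.0 − 24.0) / 0.8833 = 17.0/0.8833 = 19.246 cmH2O·s/L.
C = Vt/(Pplat − PEEP) = 455.0 / (24.0 − 4) = 455.0/20.0 = 22.75 mL/cmH2O.
τ = R × C = 19.246 × 0.02275 L/cmH2O = 0.4378 s.
t = −τ·ln(1 − 0.95) = −0.4378·ln(0.05) = 1.312 s.

1.31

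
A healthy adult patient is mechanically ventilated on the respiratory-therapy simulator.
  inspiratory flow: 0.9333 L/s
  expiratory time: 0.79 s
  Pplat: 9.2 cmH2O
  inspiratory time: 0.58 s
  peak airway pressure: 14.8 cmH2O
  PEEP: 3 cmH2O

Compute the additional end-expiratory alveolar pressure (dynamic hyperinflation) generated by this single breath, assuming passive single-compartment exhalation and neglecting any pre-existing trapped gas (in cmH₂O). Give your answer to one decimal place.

Vt = flow × Ti = 0.9333 L/s × 0.58 s × 1000 mL/L = 541.31 mL.
R = (PIP − Pplat)/V̇ = (14.8 − 9.2) / 0.9333 = 5.6/0.9333 = 6.0 cmH2O·s/L.
C = Vt/(Pplat − PEEP) = 541.31 / (9.2 − 3) = 541.31/6.2 = 87.308 mL/cmH2O.
τ = R × C = 6.0 × 0.08731 L/cmH2O = 0.5239 s.
Fraction remaining = e^(−Te/τ) = e^(−0.79/0.5239) = 0.2214; trapped volume = 541.31 × 0.2214 = 119.85 mL.
Additional alveolar pressure from trapping ≈ V_trapped / C = 119.85 / 87.308 = 1.373 cmH2O.

1.4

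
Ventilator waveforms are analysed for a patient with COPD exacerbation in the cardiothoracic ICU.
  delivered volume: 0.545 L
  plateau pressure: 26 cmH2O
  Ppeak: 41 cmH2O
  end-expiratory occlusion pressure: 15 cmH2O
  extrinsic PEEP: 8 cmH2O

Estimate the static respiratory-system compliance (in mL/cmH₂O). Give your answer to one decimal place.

49.5

End-expiratory occlusion gives total PEEP = 15 cmH2O (intrinsic PEEP = 15 − 8 = 7). Use total PEEP for the elastic gradient.
Cstat = Vt / (Pplat − PEEPtotal) = 545 / (26 − 15) = 545 / 11.0 = 49.545 mL/cmH2O.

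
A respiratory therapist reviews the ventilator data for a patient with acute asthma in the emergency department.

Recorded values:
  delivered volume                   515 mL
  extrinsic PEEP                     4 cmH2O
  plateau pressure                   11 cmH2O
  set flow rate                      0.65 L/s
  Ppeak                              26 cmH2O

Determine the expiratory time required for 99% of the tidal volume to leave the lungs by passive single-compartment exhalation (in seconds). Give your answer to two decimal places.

R = (PIP − Pplat)/V̇ = (26 − 11) / 0.65 = 15.0/0.65 = 23.077 cmH2O·s/L.
C = Vt/(Pplat − PEEP) = 515.0 / (11 − 4) = 515.0/7.0 = 73.571 mL/cmH2O.
τ = R × C = 23.077 × 0.07357 L/cmH2O = 1.698 s.
t = −τ·ln(1 − 0.99) = −1.698·ln(0.01) = 7.82 s.

7.82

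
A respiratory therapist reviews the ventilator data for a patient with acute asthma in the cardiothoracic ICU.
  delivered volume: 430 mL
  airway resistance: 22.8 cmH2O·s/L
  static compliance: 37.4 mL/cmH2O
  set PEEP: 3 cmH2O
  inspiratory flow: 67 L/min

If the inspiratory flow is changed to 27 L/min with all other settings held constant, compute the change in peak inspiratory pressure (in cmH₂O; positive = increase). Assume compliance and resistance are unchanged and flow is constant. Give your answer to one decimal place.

-15.2

Flow: 67 L/min ÷ 60 = 1.1167 L/s.
New flow: 27 L/min ÷ 60 = 0.45 L/s.
PIP = Vt/C + R·V̇ + PEEP (constant-flow equation of motion).
Only the resistive term changes: ΔPIP = R × ΔV̇ = 22.8 × (0.45 − 1.1167) = 22.8 × -0.6667 = -15.201 cmH2O.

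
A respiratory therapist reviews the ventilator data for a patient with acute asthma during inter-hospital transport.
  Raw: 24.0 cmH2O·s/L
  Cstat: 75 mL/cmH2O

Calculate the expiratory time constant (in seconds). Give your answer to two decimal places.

τ = R × C = 24.0 × 75 mL/cmH2O = 24.0 × 0.075 L/cmH2O = 1.8 s.

1.80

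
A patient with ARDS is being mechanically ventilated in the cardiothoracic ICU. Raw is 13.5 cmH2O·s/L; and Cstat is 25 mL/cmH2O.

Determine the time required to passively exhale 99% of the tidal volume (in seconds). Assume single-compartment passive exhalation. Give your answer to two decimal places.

τ = R × C = 13.5 × 25 mL/cmH2O = 13.5 × 0.025 L/cmH2O = 0.3375 s.
Exhaled fraction f = 1 − e^(−t/τ) → t = −τ·ln(1 − f) = −0.3375·ln(0.01) = 1.554 s.

1.55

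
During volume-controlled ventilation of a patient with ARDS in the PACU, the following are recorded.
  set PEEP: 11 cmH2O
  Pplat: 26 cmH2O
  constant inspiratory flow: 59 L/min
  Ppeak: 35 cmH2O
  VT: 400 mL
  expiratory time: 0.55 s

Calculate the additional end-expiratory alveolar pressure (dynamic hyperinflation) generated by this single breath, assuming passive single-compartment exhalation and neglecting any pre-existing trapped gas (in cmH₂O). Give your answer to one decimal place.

Flow: 59 L/min ÷ 60 = 0.9833 L/s.
R = (PIP − Pplat)/V̇ = (35 − 26) / 0.9833 = 9.0/0.9833 = 9.153 cmH2O·s/L.
C = Vt/(Pplat − PEEP) = 400.0 / (26 − 11) = 400.0/15.0 = 26.667 mL/cmH2O.
τ = R × C = 9.153 × 0.02667 L/cmH2O = 0.2441 s.
Fraction remaining = e^(−Te/τ) = e^(−0.55/0.2441) = 0.1051; trapped volume = 400.0 × 0.1051 = 42.04 mL.
Additional alveolar pressure from trapping ≈ V_trapped / C = 42.04 / 26.667 = 1.576 cmH2O.

1.6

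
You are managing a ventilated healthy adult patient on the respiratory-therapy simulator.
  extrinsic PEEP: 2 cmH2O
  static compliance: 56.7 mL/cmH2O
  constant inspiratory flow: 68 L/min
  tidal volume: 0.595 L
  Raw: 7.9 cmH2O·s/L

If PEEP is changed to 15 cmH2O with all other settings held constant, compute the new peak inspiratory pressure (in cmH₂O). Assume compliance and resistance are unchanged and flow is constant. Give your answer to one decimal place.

Flow: 68 L/min ÷ 60 = 1.1333 L/s.
PIP = Vt/C + R·V̇ + PEEP (constant-flow equation of motion).
Only the baseline term changes: ΔPIP = ΔPEEP = 15 − 2 = 13.0 cmH2O.
Original PIP = 595/56.7 + 7.9×1.1333 + 2 = 21.447 cmH2O; new PIP = 21.447 + (13.0) = 34.447 cmH2O.

34.4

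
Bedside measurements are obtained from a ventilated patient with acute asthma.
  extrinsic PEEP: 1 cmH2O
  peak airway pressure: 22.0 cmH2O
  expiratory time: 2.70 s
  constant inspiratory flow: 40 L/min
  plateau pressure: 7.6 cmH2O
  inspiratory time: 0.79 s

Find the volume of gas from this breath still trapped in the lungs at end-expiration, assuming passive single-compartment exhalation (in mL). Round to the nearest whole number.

110

Flow: 40 L/min ÷ 60 = 0.6667 L/s.
Vt = flow × Ti = 0.6667 L/s × 0.79 s × 1000 mL/L = 526.69 mL.
R = (PIP − Pplat)/V̇ = (22.0 − 7.6) / 0.6667 = 14.4/0.6667 = 21.599 cmH2O·s/L.
C = Vt/(Pplat − PEEP) = 526.69 / (7.6 − 1) = 526.69/6.6 = 79.802 mL/cmH2O.
τ = R × C = 21.599 × 0.0798 L/cmH2O = 1.724 s.
Fraction remaining = e^(−Te/τ) = e^(−2.70/1.724) = 0.2089.
Trapped volume = 526.69 × 0.2089 = 110.03 mL.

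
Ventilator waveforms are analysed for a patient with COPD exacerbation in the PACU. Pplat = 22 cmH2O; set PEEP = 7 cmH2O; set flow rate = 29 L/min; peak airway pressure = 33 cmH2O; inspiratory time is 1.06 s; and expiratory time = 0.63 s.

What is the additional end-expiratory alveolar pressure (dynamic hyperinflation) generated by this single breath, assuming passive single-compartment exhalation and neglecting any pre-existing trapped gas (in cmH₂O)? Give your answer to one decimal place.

6.7

Flow: 29 L/min ÷ 60 = 0.4833 L/s.
Vt = flow × Ti = 0.4833 L/s × 1.06 s × 1000 mL/L = 512.3 mL.
R = (PIP − Pplat)/V̇ = (33 − 22) / 0.4833 = 11.0/0.4833 = 22.76 cmH2O·s/L.
C = Vt/(Pplat − PEEP) = 512.3 / (22 − 7) = 512.3/15.0 = 34.153 mL/cmH2O.
τ = R × C = 22.76 × 0.03415 L/cmH2O = 0.7773 s.
Fraction remaining = e^(−Te/τ) = e^(−0.63/0.7773) = 0.4446; trapped volume = 512.3 × 0.4446 = 227.77 mL.
Additional alveolar pressure from trapping ≈ V_trapped / C = 227.77 / 34.153 = 6.669 cmH2O.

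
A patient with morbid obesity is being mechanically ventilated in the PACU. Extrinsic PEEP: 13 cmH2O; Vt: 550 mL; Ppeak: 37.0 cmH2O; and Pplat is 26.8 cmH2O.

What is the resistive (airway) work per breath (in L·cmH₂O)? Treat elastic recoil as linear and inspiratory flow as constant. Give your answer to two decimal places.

5.61

With constant inspiratory flow the resistive pressure is constant at PIP − Pplat = 37.0 − 26.8 = 10.2 cmH2O, so resistive work = 10.2 × 0.550 = 5.61 L·cmH2O.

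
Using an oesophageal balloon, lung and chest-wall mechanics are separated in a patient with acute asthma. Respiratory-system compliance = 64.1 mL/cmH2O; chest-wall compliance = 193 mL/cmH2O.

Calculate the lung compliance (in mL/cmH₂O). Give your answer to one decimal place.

96.0

1/CL = 1/Crs − 1/Ccw.
1/CL = 1/64.1 − 1/193 = 0.01042.
CL = 95.969 mL/cmH2O.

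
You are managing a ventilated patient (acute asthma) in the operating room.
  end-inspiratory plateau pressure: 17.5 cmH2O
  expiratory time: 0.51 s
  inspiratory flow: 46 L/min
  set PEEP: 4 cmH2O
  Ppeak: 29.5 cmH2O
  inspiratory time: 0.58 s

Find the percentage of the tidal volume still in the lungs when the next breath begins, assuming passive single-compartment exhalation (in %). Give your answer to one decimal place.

Flow: 46 L/min ÷ 60 = 0.7667 L/s.
Vt = flow × Ti = 0.7667 L/s × 0.58 s × 1000 mL/L = 444.69 mL.
R = (PIP − Pplat)/V̇ = (29.5 − 17.5) / 0.7667 = 12.0/0.7667 = 15.651 cmH2O·s/L.
C = Vt/(Pplat − PEEP) = 444.69 / (17.5 − 4) = 444.69/13.5 = 32.94 mL/cmH2O.
τ = R × C = 15.651 × 0.03294 L/cmH2O = 0.5155 s.
Fraction remaining at end-expiration = e^(−Te/τ) = e^(−0.51/0.5155) = 0.3718 → 37.18%.

37.2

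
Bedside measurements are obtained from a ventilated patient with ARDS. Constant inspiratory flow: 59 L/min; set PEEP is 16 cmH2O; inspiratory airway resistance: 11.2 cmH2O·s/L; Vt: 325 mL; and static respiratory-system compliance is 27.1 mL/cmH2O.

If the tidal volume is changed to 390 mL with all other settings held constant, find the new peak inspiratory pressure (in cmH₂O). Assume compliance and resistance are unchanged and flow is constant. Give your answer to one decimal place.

41.4

Flow: 59 L/min ÷ 60 = 0.9833 L/s.
PIP = Vt/C + R·V̇ + PEEP (constant-flow equation of motion).
Only the elastic term changes: ΔPIP = ΔVt / C = (390 − 325) / 27.1 = 2.399 cmH2O.
Original PIP = 325/27.1 + 11.2×0.9833 + 16 = 39.006 cmH2O; new PIP = 39.006 + (2.399) = 41.405 cmH2O.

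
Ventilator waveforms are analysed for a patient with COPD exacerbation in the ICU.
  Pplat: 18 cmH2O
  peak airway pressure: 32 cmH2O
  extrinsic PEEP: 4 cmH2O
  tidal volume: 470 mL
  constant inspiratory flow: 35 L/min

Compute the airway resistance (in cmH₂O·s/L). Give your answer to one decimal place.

Flow: 35 L/min ÷ 60 = 0.5833 L/s.
Raw = (PIP − Pplat) / flow = (32 − 18) / 0.5833 = 14.0 / 0.5833 = 24.001 cmH2O·s/L.

24.0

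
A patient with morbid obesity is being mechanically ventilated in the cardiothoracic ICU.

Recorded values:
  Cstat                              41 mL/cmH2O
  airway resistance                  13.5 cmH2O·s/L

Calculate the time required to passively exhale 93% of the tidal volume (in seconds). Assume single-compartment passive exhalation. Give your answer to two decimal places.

τ = R × C = 13.5 × 41 mL/cmH2O = 13.5 × 0.041 L/cmH2O = 0.5535 s.
Exhaled fraction f = 1 − e^(−t/τ) → t = −τ·ln(1 − f) = −0.5535·ln(0.07) = 1.472 s.

1.47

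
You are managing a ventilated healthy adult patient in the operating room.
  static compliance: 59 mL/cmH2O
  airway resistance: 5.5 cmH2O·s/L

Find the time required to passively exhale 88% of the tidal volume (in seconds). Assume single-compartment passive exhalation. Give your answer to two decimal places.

τ = R × C = 5.5 × 59 mL/cmH2O = 5.5 × 0.059 L/cmH2O = 0.3245 s.
Exhaled fraction f = 1 − e^(−t/τ) → t = −τ·ln(1 − f) = −0.3245·ln(0.12) = 0.688 s.

0.69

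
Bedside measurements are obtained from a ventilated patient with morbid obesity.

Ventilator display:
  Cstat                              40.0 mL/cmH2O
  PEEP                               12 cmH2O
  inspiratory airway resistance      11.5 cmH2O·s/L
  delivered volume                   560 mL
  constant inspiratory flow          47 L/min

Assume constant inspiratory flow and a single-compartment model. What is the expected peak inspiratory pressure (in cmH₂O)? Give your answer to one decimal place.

Flow: 47 L/min ÷ 60 = 0.7833 L/s.
Equation of motion (constant flow): PIP = Vt/C + R·V̇ + PEEP.
PIP = 560/40.0 + 11.5×0.7833 + 12 = 14.0 + 9.008 + 12 = 35.008 cmH2O.

35.0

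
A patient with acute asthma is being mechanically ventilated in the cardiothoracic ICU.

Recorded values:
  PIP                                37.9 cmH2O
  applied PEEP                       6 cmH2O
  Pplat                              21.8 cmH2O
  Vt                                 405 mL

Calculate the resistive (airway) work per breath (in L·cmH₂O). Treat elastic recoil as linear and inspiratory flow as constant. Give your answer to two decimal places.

6.52

With constant inspiratory flow the resistive pressure is constant at PIP − Pplat = 37.9 − 21.8 = 16.1 cmH2O, so resistive work = 16.1 × 0.405 = 6.521 L·cmH2O.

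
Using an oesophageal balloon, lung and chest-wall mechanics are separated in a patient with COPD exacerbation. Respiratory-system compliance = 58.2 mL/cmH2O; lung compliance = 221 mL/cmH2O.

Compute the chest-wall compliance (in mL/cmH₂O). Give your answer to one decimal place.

1/Ccw = 1/Crs − 1/CL.
1/Ccw = 1/58.2 − 1/221 = 0.01266.
Ccw = 78.989 mL/cmH2O.

79.0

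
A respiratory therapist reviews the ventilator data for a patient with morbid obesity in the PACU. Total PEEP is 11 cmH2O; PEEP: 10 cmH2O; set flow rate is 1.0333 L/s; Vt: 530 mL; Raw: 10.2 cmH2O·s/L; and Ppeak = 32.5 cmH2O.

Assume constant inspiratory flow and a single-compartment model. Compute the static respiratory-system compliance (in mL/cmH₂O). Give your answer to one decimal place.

48.4

Total PEEP = 11 cmH2O (set 10 + intrinsic 1); this is the baseline alveolar pressure.
Equation of motion (constant flow): PIP = Vt/C + R·V̇ + PEEP.
Vt/C = PIP − R·V̇ − PEEP = 32.5 − 10.2×1.0333 − 11 = 32.5 − 10.54 − 11 = 10.96 cmH2O.
C = Vt / 10.96 = 530 / 10.96 = 48.358 mL/cmH2O.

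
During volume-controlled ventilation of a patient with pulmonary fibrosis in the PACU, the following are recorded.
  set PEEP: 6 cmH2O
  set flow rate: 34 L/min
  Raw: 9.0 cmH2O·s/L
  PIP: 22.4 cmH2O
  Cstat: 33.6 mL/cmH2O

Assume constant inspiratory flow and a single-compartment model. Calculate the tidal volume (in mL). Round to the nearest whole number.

Flow: 34 L/min ÷ 60 = 0.5667 L/s.
Equation of motion (constant flow): PIP = Vt/C + R·V̇ + PEEP.
Vt/C = PIP − R·V̇ − PEEP = 22.4 − 5.1 − 6 = 11.3 cmH2O.
Vt = C × 11.3 = 33.6 × 11.3 = 379.68 mL.

380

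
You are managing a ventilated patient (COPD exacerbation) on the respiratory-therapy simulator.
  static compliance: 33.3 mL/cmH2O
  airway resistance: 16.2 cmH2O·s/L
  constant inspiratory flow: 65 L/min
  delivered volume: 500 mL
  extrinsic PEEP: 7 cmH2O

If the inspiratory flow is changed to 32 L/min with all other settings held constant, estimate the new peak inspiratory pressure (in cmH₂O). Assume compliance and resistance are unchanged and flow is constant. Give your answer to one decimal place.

Flow: 65 L/min ÷ 60 = 1.0833 L/s.
New flow: 32 L/min ÷ 60 = 0.5333 L/s.
PIP = Vt/C + R·V̇ + PEEP (constant-flow equation of motion).
Only the resistive term changes: ΔPIP = R × ΔV̇ = 16.2 × (0.5333 − 1.0833) = 16.2 × -0.55 = -8.91 cmH2O.
Original PIP = 500/33.3 + 16.2×1.0833 + 7 = 39.564 cmH2O; new PIP = 39.564 + (-8.91) = 30.654 cmH2O.

30.7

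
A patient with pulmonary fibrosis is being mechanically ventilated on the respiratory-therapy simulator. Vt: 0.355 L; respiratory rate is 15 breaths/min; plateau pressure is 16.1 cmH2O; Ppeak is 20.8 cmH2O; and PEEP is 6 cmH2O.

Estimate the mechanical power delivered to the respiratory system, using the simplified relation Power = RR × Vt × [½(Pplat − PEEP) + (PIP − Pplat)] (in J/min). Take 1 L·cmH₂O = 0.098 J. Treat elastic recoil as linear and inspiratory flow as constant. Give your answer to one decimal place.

Per-breath work = Vt × [½(Pplat−PEEP) + (PIP−Pplat)] = 0.355 × [0.5×10.1 + 4.7] = 0.355 × 9.75 = 3.461 L·cmH2O.
Power = 15 × 3.461 = 51.915 L·cmH2O/min.
× 0.098 J/(L·cmH2O) → 5.088 J/min.

5.1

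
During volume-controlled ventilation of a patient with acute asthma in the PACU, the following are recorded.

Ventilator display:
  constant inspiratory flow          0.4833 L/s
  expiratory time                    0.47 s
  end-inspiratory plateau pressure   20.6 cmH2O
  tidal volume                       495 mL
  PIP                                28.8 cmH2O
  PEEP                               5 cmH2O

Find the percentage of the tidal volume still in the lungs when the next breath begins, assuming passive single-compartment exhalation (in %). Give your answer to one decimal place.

41.8

R = (PIP − Pplat)/V̇ = (28.8 − 20.6) / 0.4833 = 8.2/0.4833 = 16.967 cmH2O·s/L.
C = Vt/(Pplat − PEEP) = 495.0 / (20.6 − 5) = 495.0/15.6 = 31.731 mL/cmH2O.
τ = R × C = 16.967 × 0.03173 L/cmH2O = 0.5384 s.
Fraction remaining at end-expiration = e^(−Te/τ) = e^(−0.47/0.5384) = 0.4177 → 41.77%.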